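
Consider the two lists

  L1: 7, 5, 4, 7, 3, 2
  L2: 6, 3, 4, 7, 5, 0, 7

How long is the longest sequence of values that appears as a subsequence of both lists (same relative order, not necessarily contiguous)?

Taking 7 [1,4] → 5 [2,5] → 7 [4,7] gives a common subsequence of length 3. The LCS DP gives dp[6][7] = 3, so this is optimal.

3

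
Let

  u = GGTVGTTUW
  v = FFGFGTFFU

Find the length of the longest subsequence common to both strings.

Let dp[i][j] be the LCS length of the first i characters of u and the first j characters of v. dp[i][j] = dp[i-1][j-1]+1 when the i-th and j-th characters match, else max(dp[i-1][j], dp[i][j-1]).
    ·  F  F  G  F  G  T  F  F  U
 ·  0  0  0  0  0  0  0  0  0  0
 G  0  0  0  1  1  1  1  1  1  1
 G  0  0  0  1  1  2  2  2  2  2
 T  0  0  0  1  1  2  3  3  3  3
 V  0  0  0  1  1  2  3  3  3  3
 G  0  0  0  1  1  2  3  3  3  3
 T  0  0  0  1  1  2  3  3  3  3
 T  0  0  0  1  1  2  3  3  3  3
 U  0  0  0  1  1  2  3  3  3  4
 W  0  0  0  1  1  2  3  3  3  4
dp[9][9] = 4. One LCS (by backtracking along matches): GGTU.

4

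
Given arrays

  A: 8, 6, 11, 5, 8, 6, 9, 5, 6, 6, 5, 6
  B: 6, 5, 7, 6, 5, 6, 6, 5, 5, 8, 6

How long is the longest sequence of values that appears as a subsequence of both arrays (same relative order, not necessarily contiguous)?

8

Let dp[i][j] be the LCS length of the first i values of A and the first j values of B. dp[i][j] = dp[i-1][j-1]+1 when the i-th and j-th values match, else max(dp[i-1][j], dp[i][j-1]).
    ·  6  5  7  6  5  6  6  5  5  8  6
 ·  0  0  0  0  0  0  0  0  0  0  0  0
 8  0  0  0  0  0  0  0  0  0  0  1  1
 6  0  1  1  1  1  1  1  1  1  1  1  2
11  0  1  1  1  1  1  1  1  1  1  1  2
 5  0  1  2  2  2  2  2  2  2  2  2  2
 8  0  1  2  2  2  2  2  2  2  2  3  3
 6  0  1  2  2  3  3  3  3  3  3  3  4
 9  0  1  2  2  3  3  3  3  3  3  3  4
 5  0  1  2  2  3  4  4  4  4  4  4  4
 6  0  1  2  2  3  4  5  5  5  5  5  5
 6  0  1  2  2  3  4  5  6  6  6  6  6
 5  0  1  2  2  3  4  5  6  7  7  7  7
 6  0  1  2  2  3  4  5  6  7  7  7  8
dp[12][11] = 8. One LCS (by backtracking along matches): 6, 5, 6, 5, 6, 6, 5, 6.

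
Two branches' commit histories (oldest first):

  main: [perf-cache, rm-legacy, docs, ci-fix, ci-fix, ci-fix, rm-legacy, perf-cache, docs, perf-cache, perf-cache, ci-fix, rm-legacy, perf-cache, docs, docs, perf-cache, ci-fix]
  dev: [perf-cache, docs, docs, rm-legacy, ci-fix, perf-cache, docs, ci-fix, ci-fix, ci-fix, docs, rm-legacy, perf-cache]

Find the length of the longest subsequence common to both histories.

One common subsequence of length 9: perf-cache at main[1]=dev[1], then rm-legacy at main[2]=dev[4], then docs at main[3]=dev[7], then ci-fix at main[4]=dev[8], then ci-fix at main[5]=dev[9], then ci-fix at main[6]=dev[10], then docs at main[9]=dev[11], then rm-legacy at main[13]=dev[12], then perf-cache at main[17]=dev[13], and the DP table's final entry dp[18][13] is also 9, so no common subsequence is longer.

9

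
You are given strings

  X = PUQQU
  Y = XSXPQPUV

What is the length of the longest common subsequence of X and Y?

3

Pick P [1,4] → Q [3,5] → U [5,7]; all 3 characters appear in both, in order, and the DP table's final entry dp[5][8] is also 3, so no common subsequence is longer.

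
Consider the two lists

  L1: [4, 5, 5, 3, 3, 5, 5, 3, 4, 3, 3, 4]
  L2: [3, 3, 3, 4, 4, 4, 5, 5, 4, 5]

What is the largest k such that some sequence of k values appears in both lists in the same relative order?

5

Let dp[i][j] be the LCS length of the first i values of L1 and the first j values of L2. dp[i][j] = dp[i-1][j-1]+1 when the i-th and j-th values match, else max(dp[i-1][j], dp[i][j-1]).
    ·  3  3  3  4  4  4  5  5  4  5
 ·  0  0  0  0  0  0  0  0  0  0  0
 4  0  0  0  0  1  1  1  1  1  1  1
 5  0  0  0  0  1  1  1  2  2  2  2
 5  0  0  0  0  1  1  1  2  3  3  3
 3  0  1  1  1  1  1  1  2  3  3  3
 3  0  1  2  2  2  2  2  2  3  3  3
 5  0  1  2  2  2  2  2  3  3  3  4
 5  0  1  2  2  2  2  2  3  4  4  4
 3  0  1  2  3  3  3  3  3  4  4  4
 4  0  1  2  3  4  4  4  4  4  5  5
 3  0  1  2  3  4  4  4  4  4  5  5
 3  0  1  2  3  4  4  4  4  4  5  5
 4  0  1  2  3  4  5  5  5  5  5  5
dp[12][10] = 5. One LCS (by backtracking along matches): 3, 3, 5, 5, 4.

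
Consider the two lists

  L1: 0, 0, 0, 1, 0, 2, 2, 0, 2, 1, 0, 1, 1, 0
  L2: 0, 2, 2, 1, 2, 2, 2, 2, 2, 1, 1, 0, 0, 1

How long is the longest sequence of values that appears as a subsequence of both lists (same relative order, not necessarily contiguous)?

Match 0 (L1 #1, L2 #1), then 1 (L1 #4, L2 #4), then 2 (L1 #6, L2 #7), then 2 (L1 #7, L2 #8), then 2 (L1 #9, L2 #9), then 1 (L1 #10, L2 #11), then 0 (L1 #11, L2 #13), then 1 (L1 #13, L2 #14) — 8 values in the same relative order in both. The LCS DP gives dp[14][14] = 8, so this is optimal.

8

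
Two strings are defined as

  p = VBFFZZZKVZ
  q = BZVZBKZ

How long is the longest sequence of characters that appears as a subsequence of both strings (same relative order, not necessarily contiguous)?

One common subsequence of length 5: B at p[2]=q[1] → Z at p[5]=q[2] → Z at p[6]=q[4] → K at p[8]=q[6] → Z at p[10]=q[7]. The LCS DP gives dp[10][7] = 5, so this is optimal.

5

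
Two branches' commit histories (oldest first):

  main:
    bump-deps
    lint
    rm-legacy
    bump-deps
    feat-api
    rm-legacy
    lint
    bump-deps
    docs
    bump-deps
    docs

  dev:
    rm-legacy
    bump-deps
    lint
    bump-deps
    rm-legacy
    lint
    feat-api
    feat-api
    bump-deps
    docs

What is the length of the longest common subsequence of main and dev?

One common subsequence of length 7: bump-deps at main[1]=dev[2]; then lint at main[2]=dev[3]; then bump-deps at main[4]=dev[4]; then rm-legacy at main[6]=dev[5]; then lint at main[7]=dev[6]; then bump-deps at main[10]=dev[9]; then docs at main[11]=dev[10], and the DP table's final entry dp[11][10] is also 7, so no common subsequence is longer.

7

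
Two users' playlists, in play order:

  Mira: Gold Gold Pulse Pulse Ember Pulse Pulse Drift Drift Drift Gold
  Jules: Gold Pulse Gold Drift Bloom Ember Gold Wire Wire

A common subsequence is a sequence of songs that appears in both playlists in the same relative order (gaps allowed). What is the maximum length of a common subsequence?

Pick Gold [1,1], then Gold [2,3], then Ember [5,6], then Gold [11,7]; all 4 songs appear in both, in order. dp[11][9] = 4 confirms this is the maximum.

4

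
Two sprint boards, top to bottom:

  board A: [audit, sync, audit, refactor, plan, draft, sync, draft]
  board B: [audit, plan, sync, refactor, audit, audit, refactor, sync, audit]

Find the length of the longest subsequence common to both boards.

5

One common subsequence of length 5: audit (board A #1, board B #1) → sync (board A #2, board B #3) → audit (board A #3, board B #6) → refactor (board A #4, board B #7) → sync (board A #7, board B #8). Since dp[8][9] = 5, nothing longer is possible.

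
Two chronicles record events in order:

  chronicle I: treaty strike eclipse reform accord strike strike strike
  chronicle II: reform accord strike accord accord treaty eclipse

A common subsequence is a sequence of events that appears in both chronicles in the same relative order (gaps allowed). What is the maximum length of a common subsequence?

One common subsequence of length 3: reform (chronicle I #4, chronicle II #1); then accord (chronicle I #5, chronicle II #2); then strike (chronicle I #6, chronicle II #3). dp[8][7] = 3 confirms this is the maximum.

3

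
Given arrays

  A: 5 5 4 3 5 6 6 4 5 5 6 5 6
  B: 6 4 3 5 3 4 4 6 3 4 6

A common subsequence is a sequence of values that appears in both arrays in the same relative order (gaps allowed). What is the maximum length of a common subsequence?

6

Let dp[i][j] be the LCS length of the first i values of A and the first j values of B. dp[i][j] = dp[i-1][j-1]+1 when the i-th and j-th values match, else max(dp[i-1][j], dp[i][j-1]).
    ·  6  4  3  5  3  4  4  6  3  4  6
 ·  0  0  0  0  0  0  0  0  0  0  0  0
 5  0  0  0  0  1  1  1  1  1  1  1  1
 5  0  0  0  0  1  1  1  1  1  1  1  1
 4  0  0  1  1  1  1  2  2  2  2  2  2
 3  0  0  1  2  2  2  2  2  2  3  3  3
 5  0  0  1  2  3  3  3  3  3  3  3  3
 6  0  1  1  2  3  3  3  3  4  4  4  4
 6  0  1  1  2  3  3  3  3  4  4  4  5
 4  0  1  2  2  3  3  4  4  4  4  5  5
 5  0  1  2  2  3  3  4  4  4  4  5  5
 5  0  1  2  2  3  3  4  4  4  4  5  5
 6  0  1  2  2  3  3  4  4  5  5  5  6
 5  0  1  2  2  3  3  4  4  5  5  5  6
 6  0  1  2  2  3  3  4  4  5  5  5  6
dp[13][11] = 6. One LCS (by backtracking along matches): 4, 3, 5, 6, 4, 6.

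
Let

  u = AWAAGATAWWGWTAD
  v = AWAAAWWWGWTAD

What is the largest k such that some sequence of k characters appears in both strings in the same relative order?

12

Match A (u #1, v #1), W (u #2, v #2), A (u #3, v #3), A (u #4, v #4), A (u #6, v #5), W (u #9, v #7), W (u #10, v #8), G (u #11, v #9), W (u #12, v #10), T (u #13, v #11), A (u #14, v #12), D (u #15, v #13) — 12 characters in the same relative order in both. dp[15][13] = 12 confirms this is the maximum.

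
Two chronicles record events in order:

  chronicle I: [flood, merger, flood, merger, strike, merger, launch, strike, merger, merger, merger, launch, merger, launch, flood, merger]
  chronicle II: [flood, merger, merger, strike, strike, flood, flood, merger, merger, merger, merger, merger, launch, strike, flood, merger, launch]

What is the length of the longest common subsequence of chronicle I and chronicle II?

12

One common subsequence of length 12: flood at chronicle I[1]=chronicle II[1]; then merger at chronicle I[2]=chronicle II[2]; then merger at chronicle I[4]=chronicle II[3]; then strike at chronicle I[5]=chronicle II[5]; then merger at chronicle I[6]=chronicle II[8]; then merger at chronicle I[9]=chronicle II[9]; then merger at chronicle I[10]=chronicle II[10]; then merger at chronicle I[11]=chronicle II[11]; then merger at chronicle I[13]=chronicle II[12]; then launch at chronicle I[14]=chronicle II[13]; then flood at chronicle I[15]=chronicle II[15]; then merger at chronicle I[16]=chronicle II[16], and the DP table's final entry dp[16][17] is also 12, so no common subsequence is longer.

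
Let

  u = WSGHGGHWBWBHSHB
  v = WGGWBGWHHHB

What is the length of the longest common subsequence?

9

Match W (u #1, v #1), G (u #5, v #2), G (u #6, v #3), W (u #8, v #4), B (u #9, v #5), W (u #10, v #7), H (u #12, v #9), H (u #14, v #10), B (u #15, v #11) — 9 characters in the same relative order in both. Since dp[15][11] = 9, nothing longer is possible.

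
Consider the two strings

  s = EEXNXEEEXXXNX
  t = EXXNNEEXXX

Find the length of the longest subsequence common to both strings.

Let dp[i][j] be the LCS length of the first i characters of s and the first j characters of t. dp[i][j] = dp[i-1][j-1]+1 when the i-th and j-th characters match, else max(dp[i-1][j], dp[i][j-1]).
    ·  E  X  X  N  N  E  E  X  X  X
 ·  0  0  0  0  0  0  0  0  0  0  0
 E  0  1  1  1  1  1  1  1  1  1  1
 E  0  1  1  1  1  1  2  2  2  2  2
 X  0  1  2  2  2  2  2  2  3  3  3
 N  0  1  2  2  3  3  3  3  3  3  3
 X  0  1  2  3  3  3  3  3  4  4  4
 E  0  1  2  3  3  3  4  4  4  4  4
 E  0  1  2  3  3  3  4  5  5  5  5
 E  0  1  2  3  3  3  4  5  5  5  5
 X  0  1  2  3  3  3  4  5  6  6  6
 X  0  1  2  3  3  3  4  5  6  7  7
 X  0  1  2  3  3  3  4  5  6  7  8
 N  0  1  2  3  4  4  4  5  6  7  8
 X  0  1  2  3  4  4  4  5  6  7  8
dp[13][10] = 8. One LCS (by backtracking along matches): EXNEEXXX.

8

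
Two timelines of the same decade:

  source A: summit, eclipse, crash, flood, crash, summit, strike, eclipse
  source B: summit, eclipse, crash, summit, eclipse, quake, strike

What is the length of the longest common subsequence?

One common subsequence of length 5: summit [1,1], then eclipse [2,2], then crash [5,3], then summit [6,4], then strike [7,7], and the DP table's final entry dp[8][7] is also 5, so no common subsequence is longer.

5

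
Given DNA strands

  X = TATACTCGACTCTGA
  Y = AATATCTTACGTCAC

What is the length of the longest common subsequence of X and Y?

10

One common subsequence of length 10: T at X[1]=Y[3], A at X[2]=Y[4], T at X[3]=Y[5], C at X[5]=Y[6], T at X[6]=Y[8], C at X[7]=Y[10], G at X[8]=Y[11], T at X[11]=Y[12], C at X[12]=Y[13], A at X[15]=Y[14]. The LCS DP gives dp[15][15] = 10, so this is optimal.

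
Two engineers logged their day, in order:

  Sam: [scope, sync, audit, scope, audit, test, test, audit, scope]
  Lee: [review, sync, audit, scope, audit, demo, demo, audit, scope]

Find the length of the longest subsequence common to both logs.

One common subsequence of length 6: sync (Sam #2, Lee #2), audit (Sam #3, Lee #3), scope (Sam #4, Lee #4), audit (Sam #5, Lee #5), audit (Sam #8, Lee #8), scope (Sam #9, Lee #9), and the DP table's final entry dp[9][9] is also 6, so no common subsequence is longer.

6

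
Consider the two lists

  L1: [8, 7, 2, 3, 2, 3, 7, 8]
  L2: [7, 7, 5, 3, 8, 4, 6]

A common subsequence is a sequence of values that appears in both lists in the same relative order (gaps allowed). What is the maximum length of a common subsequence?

3

Let dp[i][j] be the LCS length of the first i values of L1 and the first j values of L2. dp[i][j] = dp[i-1][j-1]+1 when the i-th and j-th values match, else max(dp[i-1][j], dp[i][j-1]).
    ·  7  7  5  3  8  4  6
 ·  0  0  0  0  0  0  0  0
 8  0  0  0  0  0  1  1  1
 7  0  1  1  1  1  1  1  1
 2  0  1  1  1  1  1  1  1
 3  0  1  1  1  2  2  2  2
 2  0  1  1  1  2  2  2  2
 3  0  1  1  1  2  2  2  2
 7  0  1  2  2  2  2  2  2
 8  0  1  2  2  2  3  3  3
dp[8][7] = 3. One LCS (by backtracking along matches): 7, 3, 8.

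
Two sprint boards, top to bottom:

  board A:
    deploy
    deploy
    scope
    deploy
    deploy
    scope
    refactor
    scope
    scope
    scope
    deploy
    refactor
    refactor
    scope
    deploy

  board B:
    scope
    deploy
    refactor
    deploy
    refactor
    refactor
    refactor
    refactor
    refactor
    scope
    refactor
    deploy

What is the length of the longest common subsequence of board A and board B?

Taking scope [3,1] → deploy [4,2] → deploy [5,4] → refactor [7,7] → refactor [12,8] → refactor [13,9] → scope [14,10] → deploy [15,12] gives a common subsequence of length 8. dp[15][12] = 8 confirms this is the maximum.

8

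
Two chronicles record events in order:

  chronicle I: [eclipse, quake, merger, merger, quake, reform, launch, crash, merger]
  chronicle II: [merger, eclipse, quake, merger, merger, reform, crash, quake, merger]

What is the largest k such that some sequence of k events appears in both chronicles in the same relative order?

One common subsequence of length 7: eclipse [1,2], quake [2,3], merger [3,4], merger [4,5], reform [6,6], crash [8,7], merger [9,9], and the DP table's final entry dp[9][9] is also 7, so no common subsequence is longer.

7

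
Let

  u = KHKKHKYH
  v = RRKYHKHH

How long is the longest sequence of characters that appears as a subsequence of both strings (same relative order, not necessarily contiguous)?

Let dp[i][j] be the LCS length of the first i characters of u and the first j characters of v. dp[i][j] = dp[i-1][j-1]+1 when the i-th and j-th characters match, else max(dp[i-1][j], dp[i][j-1]).
    ·  R  R  K  Y  H  K  H  H
 ·  0  0  0  0  0  0  0  0  0
 K  0  0  0  1  1  1  1  1  1
 H  0  0  0  1  1  2  2  2  2
 K  0  0  0  1  1  2  3  3  3
 K  0  0  0  1  1  2  3  3  3
 H  0  0  0  1  1  2  3  4  4
 K  0  0  0  1  1  2  3  4  4
 Y  0  0  0  1  2  2  3  4  4
 H  0  0  0  1  2  3  3  4  5
dp[8][8] = 5. One LCS (by backtracking along matches): KHKHH.

5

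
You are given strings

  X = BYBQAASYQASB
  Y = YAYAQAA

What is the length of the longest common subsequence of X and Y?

5

Let dp[i][j] be the LCS length of the first i characters of X and the first j characters of Y. dp[i][j] = dp[i-1][j-1]+1 when the i-th and j-th characters match, else max(dp[i-1][j], dp[i][j-1]).
    ·  Y  A  Y  A  Q  A  A
 ·  0  0  0  0  0  0  0  0
 B  0  0  0  0  0  0  0  0
 Y  0  1  1  1  1  1  1  1
 B  0  1  1  1  1  1  1  1
 Q  0  1  1  1  1  2  2  2
 A  0  1  2  2  2  2  3  3
 A  0  1  2  2  3  3  3  4
 S  0  1  2  2  3  3  3  4
 Y  0  1  2  3  3  3  3  4
 Q  0  1  2  3  3  4  4  4
 A  0  1  2  3  4  4  5  5
 S  0  1  2  3  4  4  5  5
 B  0  1  2  3  4  4  5  5
dp[12][7] = 5. One LCS (by backtracking along matches): YAAQA.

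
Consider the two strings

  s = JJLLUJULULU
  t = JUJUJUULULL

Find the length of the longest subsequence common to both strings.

8

One common subsequence of length 8: J (s #1, t #1), then J (s #2, t #3), then U (s #5, t #4), then J (s #6, t #5), then U (s #7, t #7), then L (s #8, t #8), then U (s #9, t #9), then L (s #10, t #11). dp[11][11] = 8 confirms this is the maximum.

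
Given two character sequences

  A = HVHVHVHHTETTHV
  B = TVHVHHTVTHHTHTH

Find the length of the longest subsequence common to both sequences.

Taking H at A[1]=B[3], V at A[2]=B[4], H at A[3]=B[5], H at A[5]=B[6], V at A[6]=B[8], H at A[7]=B[10], H at A[8]=B[11], T at A[9]=B[12], T at A[12]=B[14], H at A[13]=B[15] gives a common subsequence of length 10, and the DP table's final entry dp[14][15] is also 10, so no common subsequence is longer.

10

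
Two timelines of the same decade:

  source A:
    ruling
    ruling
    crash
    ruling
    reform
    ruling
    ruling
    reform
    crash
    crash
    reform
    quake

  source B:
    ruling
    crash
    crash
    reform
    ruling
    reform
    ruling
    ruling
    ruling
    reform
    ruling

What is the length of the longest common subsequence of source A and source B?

7

Pick ruling [1,1] → crash [3,3] → ruling [4,5] → reform [5,6] → ruling [6,8] → ruling [7,9] → reform [8,10]; all 7 events appear in both, in order. Since dp[12][11] = 7, nothing longer is possible.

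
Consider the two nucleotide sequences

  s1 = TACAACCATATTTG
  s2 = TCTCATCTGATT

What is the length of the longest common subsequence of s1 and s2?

8

Taking T [1,3]; then C [3,4]; then A [4,5]; then C [7,7]; then T [9,8]; then A [10,10]; then T [12,11]; then T [13,12] gives a common subsequence of length 8. Since dp[14][12] = 8, nothing longer is possible.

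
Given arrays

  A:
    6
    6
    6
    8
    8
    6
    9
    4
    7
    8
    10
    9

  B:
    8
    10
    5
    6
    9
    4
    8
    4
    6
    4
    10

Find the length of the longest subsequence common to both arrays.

Taking 8 [4,1] → 6 [6,4] → 9 [7,5] → 4 [8,6] → 8 [10,7] → 10 [11,11] gives a common subsequence of length 6. The LCS DP gives dp[12][11] = 6, so this is optimal.

6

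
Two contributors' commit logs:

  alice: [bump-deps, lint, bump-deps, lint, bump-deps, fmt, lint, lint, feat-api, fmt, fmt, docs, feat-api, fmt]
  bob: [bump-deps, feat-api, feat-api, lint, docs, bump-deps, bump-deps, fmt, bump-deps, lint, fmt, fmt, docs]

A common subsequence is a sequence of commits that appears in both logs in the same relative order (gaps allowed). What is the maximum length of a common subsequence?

9

One common subsequence of length 9: bump-deps at alice[1]=bob[1]; then lint at alice[2]=bob[4]; then bump-deps at alice[3]=bob[6]; then bump-deps at alice[5]=bob[7]; then fmt at alice[6]=bob[8]; then lint at alice[8]=bob[10]; then fmt at alice[10]=bob[11]; then fmt at alice[11]=bob[12]; then docs at alice[12]=bob[13]. dp[14][13] = 9 confirms this is the maximum.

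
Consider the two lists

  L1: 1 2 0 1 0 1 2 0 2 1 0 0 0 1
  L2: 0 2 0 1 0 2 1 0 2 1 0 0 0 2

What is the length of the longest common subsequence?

11

Match 2 (L1 #2, L2 #2); then 0 (L1 #3, L2 #3); then 1 (L1 #4, L2 #4); then 0 (L1 #5, L2 #5); then 1 (L1 #6, L2 #7); then 0 (L1 #8, L2 #8); then 2 (L1 #9, L2 #9); then 1 (L1 #10, L2 #10); then 0 (L1 #11, L2 #11); then 0 (L1 #12, L2 #12); then 0 (L1 #13, L2 #13) — 11 values in the same relative order in both. dp[14][14] = 11 confirms this is the maximum.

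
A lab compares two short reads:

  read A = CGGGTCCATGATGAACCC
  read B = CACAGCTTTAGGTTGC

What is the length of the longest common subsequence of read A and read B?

Match C at read A[1]=read B[3], G at read A[2]=read B[5], G at read A[3]=read B[11], G at read A[4]=read B[12], T at read A[9]=read B[13], T at read A[12]=read B[14], G at read A[13]=read B[15], C at read A[18]=read B[16] — 8 bases in the same relative order in both. Since dp[18][16] = 8, nothing longer is possible.

8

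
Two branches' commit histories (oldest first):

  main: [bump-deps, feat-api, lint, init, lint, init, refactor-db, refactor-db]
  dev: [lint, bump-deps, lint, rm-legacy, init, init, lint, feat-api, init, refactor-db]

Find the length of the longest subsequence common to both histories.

6

Pick bump-deps [1,2], lint [3,3], init [4,6], lint [5,7], init [6,9], refactor-db [8,10]; all 6 commits appear in both, in order. The LCS DP gives dp[8][10] = 6, so this is optimal.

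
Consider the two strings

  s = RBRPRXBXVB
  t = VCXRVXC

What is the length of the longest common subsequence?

2

Let dp[i][j] be the LCS length of the first i characters of s and the first j characters of t. dp[i][j] = dp[i-1][j-1]+1 when the i-th and j-th characters match, else max(dp[i-1][j], dp[i][j-1]).
    ·  V  C  X  R  V  X  C
 ·  0  0  0  0  0  0  0  0
 R  0  0  0  0  1  1  1  1
 B  0  0  0  0  1  1  1  1
 R  0  0  0  0  1  1  1  1
 P  0  0  0  0  1  1  1  1
 R  0  0  0  0  1  1  1  1
 X  0  0  0  1  1  1  2  2
 B  0  0  0  1  1  1  2  2
 X  0  0  0  1  1  1  2  2
 V  0  1  1  1  1  2  2  2
 B  0  1  1  1  1  2  2  2
dp[10][7] = 2. One LCS (by backtracking along matches): RX.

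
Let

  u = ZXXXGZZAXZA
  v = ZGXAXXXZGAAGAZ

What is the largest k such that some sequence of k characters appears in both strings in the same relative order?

7

Taking Z [1,1], then X [2,5], then X [3,6], then X [4,7], then G [5,12], then A [8,13], then Z [10,14] gives a common subsequence of length 7. dp[11][14] = 7 confirms this is the maximum.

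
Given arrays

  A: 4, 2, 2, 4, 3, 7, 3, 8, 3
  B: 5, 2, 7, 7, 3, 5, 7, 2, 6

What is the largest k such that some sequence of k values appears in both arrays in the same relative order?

3

Match 2 (A #2, B #2) → 3 (A #5, B #5) → 7 (A #6, B #7) — 3 values in the same relative order in both. Since dp[9][9] = 3, nothing longer is possible.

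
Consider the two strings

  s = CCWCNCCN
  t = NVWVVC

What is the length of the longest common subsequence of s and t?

2

Match W at s[3]=t[3], then C at s[7]=t[6] — 2 characters in the same relative order in both, and the DP table's final entry dp[8][6] is also 2, so no common subsequence is longer.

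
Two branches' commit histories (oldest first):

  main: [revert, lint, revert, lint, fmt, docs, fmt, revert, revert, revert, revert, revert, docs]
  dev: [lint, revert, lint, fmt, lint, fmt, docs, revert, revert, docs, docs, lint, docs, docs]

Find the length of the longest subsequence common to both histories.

Match revert (main #1, dev #2); then lint (main #2, dev #3); then lint (main #4, dev #5); then fmt (main #5, dev #6); then docs (main #6, dev #7); then revert (main #8, dev #8); then revert (main #9, dev #9); then docs (main #13, dev #14) — 8 commits in the same relative order in both. The LCS DP gives dp[13][14] = 8, so this is optimal.

8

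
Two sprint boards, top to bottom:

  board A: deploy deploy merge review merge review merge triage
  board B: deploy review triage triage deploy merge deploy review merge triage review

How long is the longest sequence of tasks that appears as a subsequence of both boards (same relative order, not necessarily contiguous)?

6

Pick deploy [1,1]; then deploy [2,5]; then merge [3,6]; then review [4,8]; then merge [5,9]; then review [6,11]; all 6 tasks appear in both, in order, and the DP table's final entry dp[8][11] is also 6, so no common subsequence is longer.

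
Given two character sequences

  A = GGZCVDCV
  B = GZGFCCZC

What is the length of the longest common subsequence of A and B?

4

Taking G (A #1, B #1), then G (A #2, B #3), then Z (A #3, B #7), then C (A #7, B #8) gives a common subsequence of length 4, and the DP table's final entry dp[8][8] is also 4, so no common subsequence is longer.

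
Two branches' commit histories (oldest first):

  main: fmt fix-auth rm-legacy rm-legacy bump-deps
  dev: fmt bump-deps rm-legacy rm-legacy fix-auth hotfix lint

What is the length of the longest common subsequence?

3

Match fmt (main #1, dev #1), then rm-legacy (main #3, dev #3), then rm-legacy (main #4, dev #4) — 3 commits in the same relative order in both. dp[5][7] = 3 confirms this is the maximum.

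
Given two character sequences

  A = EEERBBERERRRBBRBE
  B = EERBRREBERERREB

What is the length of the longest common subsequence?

Match E at A[2]=B[1], E at A[3]=B[2], R at A[4]=B[3], B at A[5]=B[4], B at A[6]=B[8], E at A[7]=B[9], R at A[8]=B[10], E at A[9]=B[11], R at A[10]=B[12], R at A[11]=B[13], B at A[16]=B[15] — 11 characters in the same relative order in both. dp[17][15] = 11 confirms this is the maximum.

11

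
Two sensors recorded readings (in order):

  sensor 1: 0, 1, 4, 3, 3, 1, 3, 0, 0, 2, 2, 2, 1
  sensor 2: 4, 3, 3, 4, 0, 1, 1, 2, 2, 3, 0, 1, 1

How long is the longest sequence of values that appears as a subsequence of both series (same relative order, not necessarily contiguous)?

One common subsequence of length 7: 4 at sensor 1[3]=sensor 2[1], then 3 at sensor 1[4]=sensor 2[2], then 3 at sensor 1[5]=sensor 2[3], then 1 at sensor 1[6]=sensor 2[7], then 3 at sensor 1[7]=sensor 2[10], then 0 at sensor 1[8]=sensor 2[11], then 1 at sensor 1[13]=sensor 2[13]. The LCS DP gives dp[13][13] = 7, so this is optimal.

7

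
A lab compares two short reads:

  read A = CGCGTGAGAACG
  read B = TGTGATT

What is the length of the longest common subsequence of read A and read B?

4

Let dp[i][j] be the LCS length of the first i bases of read A and the first j bases of read B. dp[i][j] = dp[i-1][j-1]+1 when the i-th and j-th bases match, else max(dp[i-1][j], dp[i][j-1]).
    ·  T  G  T  G  A  T  T
 ·  0  0  0  0  0  0  0  0
 C  0  0  0  0  0  0  0  0
 G  0  0  1  1  1  1  1  1
 C  0  0  1  1  1  1  1  1
 G  0  0  1  1  2  2  2  2
 T  0  1  1  2  2  2  3  3
 G  0  1  2  2  3  3  3  3
 A  0  1  2  2  3  4  4  4
 G  0  1  2  2  3  4  4  4
 A  0  1  2  2  3  4  4  4
 A  0  1  2  2  3  4  4  4
 C  0  1  2  2  3  4  4  4
 G  0  1  2  2  3  4  4  4
dp[12][7] = 4. One LCS (by backtracking along matches): GTGA.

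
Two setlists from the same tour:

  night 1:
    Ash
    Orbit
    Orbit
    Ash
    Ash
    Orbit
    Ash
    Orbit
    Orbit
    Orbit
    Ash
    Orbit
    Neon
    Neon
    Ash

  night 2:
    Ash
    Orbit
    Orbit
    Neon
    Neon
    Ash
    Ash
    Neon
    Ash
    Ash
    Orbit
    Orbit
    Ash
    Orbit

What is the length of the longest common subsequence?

Match Ash [1,1], then Orbit [2,2], then Orbit [3,3], then Ash [4,7], then Ash [5,9], then Ash [7,10], then Orbit [9,11], then Orbit [10,12], then Ash [11,13], then Orbit [12,14] — 10 songs in the same relative order in both. Since dp[15][14] = 10, nothing longer is possible.

10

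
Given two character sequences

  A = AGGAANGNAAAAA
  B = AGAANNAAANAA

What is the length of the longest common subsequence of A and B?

11

Taking A [1,1], then G [3,2], then A [4,3], then A [5,4], then N [6,5], then N [8,6], then A [9,7], then A [10,8], then A [11,9], then A [12,11], then A [13,12] gives a common subsequence of length 11. Since dp[13][12] = 11, nothing longer is possible.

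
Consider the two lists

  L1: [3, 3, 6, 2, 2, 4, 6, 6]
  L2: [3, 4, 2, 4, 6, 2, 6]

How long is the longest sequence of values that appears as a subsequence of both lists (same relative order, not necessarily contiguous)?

5

Let dp[i][j] be the LCS length of the first i values of L1 and the first j values of L2. dp[i][j] = dp[i-1][j-1]+1 when the i-th and j-th values match, else max(dp[i-1][j], dp[i][j-1]).
    ·  3  4  2  4  6  2  6
 ·  0  0  0  0  0  0  0  0
 3  0  1  1  1  1  1  1  1
 3  0  1  1  1  1  1  1  1
 6  0  1  1  1  1  2  2  2
 2  0  1  1  2  2  2  3  3
 2  0  1  1  2  2  2  3  3
 4  0  1  2  2  3  3  3  3
 6  0  1  2  2  3  4  4  4
 6  0  1  2  2  3  4  4  5
dp[8][7] = 5. One LCS (by backtracking along matches): 3, 2, 4, 6, 6.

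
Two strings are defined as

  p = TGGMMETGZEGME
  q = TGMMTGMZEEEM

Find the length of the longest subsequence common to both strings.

9

Pick T at p[1]=q[1], G at p[3]=q[2], M at p[4]=q[3], M at p[5]=q[4], T at p[7]=q[5], G at p[8]=q[6], Z at p[9]=q[8], E at p[10]=q[11], M at p[12]=q[12]; all 9 characters appear in both, in order. dp[13][12] = 9 confirms this is the maximum.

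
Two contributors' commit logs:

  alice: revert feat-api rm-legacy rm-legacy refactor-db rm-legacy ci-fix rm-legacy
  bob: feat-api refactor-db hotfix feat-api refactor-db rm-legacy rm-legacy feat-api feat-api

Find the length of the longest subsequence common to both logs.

4

Match feat-api (alice #2, bob #4), then refactor-db (alice #5, bob #5), then rm-legacy (alice #6, bob #6), then rm-legacy (alice #8, bob #7) — 4 commits in the same relative order in both. The LCS DP gives dp[8][9] = 4, so this is optimal.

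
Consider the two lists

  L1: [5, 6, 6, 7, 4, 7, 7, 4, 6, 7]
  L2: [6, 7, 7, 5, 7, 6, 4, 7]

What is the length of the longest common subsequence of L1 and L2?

Let dp[i][j] be the LCS length of the first i values of L1 and the first j values of L2. dp[i][j] = dp[i-1][j-1]+1 when the i-th and j-th values match, else max(dp[i-1][j], dp[i][j-1]).
    ·  6  7  7  5  7  6  4  7
 ·  0  0  0  0  0  0  0  0  0
 5  0  0  0  0  1  1  1  1  1
 6  0  1  1  1  1  1  2  2  2
 6  0  1  1  1  1  1  2  2  2
 7  0  1  2  2  2  2  2  2  3
 4  0  1  2  2  2  2  2  3  3
 7  0  1  2  3  3  3  3  3  4
 7  0  1  2  3  3  4  4  4  4
 4  0  1  2  3  3  4  4  5  5
 6  0  1  2  3  3  4  5  5  5
 7  0  1  2  3  3  4  5  5  6
dp[10][8] = 6. One LCS (by backtracking along matches): 6, 7, 7, 7, 4, 7.

6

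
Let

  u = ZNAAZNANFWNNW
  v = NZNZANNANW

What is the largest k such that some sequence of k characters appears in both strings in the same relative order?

8

Let dp[i][j] be the LCS length of the first i characters of u and the first j characters of v. dp[i][j] = dp[i-1][j-1]+1 when the i-th and j-th characters match, else max(dp[i-1][j], dp[i][j-1]).
    ·  N  Z  N  Z  A  N  N  A  N  W
 ·  0  0  0  0  0  0  0  0  0  0  0
 Z  0  0  1  1  1  1  1  1  1  1  1
 N  0  1  1  2  2  2  2  2  2  2  2
 A  0  1  1  2  2  3  3  3  3  3  3
 A  0  1  1  2  2  3  3  3  4  4  4
 Z  0  1  2  2  3  3  3  3  4  4  4
 N  0  1  2  3  3  3  4  4  4  5  5
 A  0  1  2  3  3  4  4  4  5  5  5
 N  0  1  2  3  3  4  5  5  5  6  6
 F  0  1  2  3  3  4  5  5  5  6  6
 W  0  1  2  3  3  4  5  5  5  6  7
 N  0  1  2  3  3  4  5  6  6  6  7
 N  0  1  2  3  3  4  5  6  6  7  7
 W  0  1  2  3  3  4  5  6  6  7  8
dp[13][10] = 8. One LCS (by backtracking along matches): ZNZANNNW.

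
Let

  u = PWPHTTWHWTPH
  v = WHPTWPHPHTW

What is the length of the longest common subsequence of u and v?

7

Pick W (u #2, v #1) → P (u #3, v #3) → T (u #6, v #4) → W (u #7, v #5) → H (u #8, v #7) → P (u #11, v #8) → H (u #12, v #9); all 7 characters appear in both, in order. dp[12][11] = 7 confirms this is the maximum.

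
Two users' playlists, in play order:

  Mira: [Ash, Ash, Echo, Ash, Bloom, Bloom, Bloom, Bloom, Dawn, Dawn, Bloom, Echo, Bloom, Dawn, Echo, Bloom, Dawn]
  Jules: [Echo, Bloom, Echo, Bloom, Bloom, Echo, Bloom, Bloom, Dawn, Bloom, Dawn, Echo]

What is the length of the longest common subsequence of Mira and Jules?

9

One common subsequence of length 9: Echo [3,3]; then Bloom [5,4]; then Bloom [6,5]; then Bloom [7,7]; then Bloom [8,8]; then Dawn [10,9]; then Bloom [13,10]; then Dawn [14,11]; then Echo [15,12]. dp[17][12] = 9 confirms this is the maximum.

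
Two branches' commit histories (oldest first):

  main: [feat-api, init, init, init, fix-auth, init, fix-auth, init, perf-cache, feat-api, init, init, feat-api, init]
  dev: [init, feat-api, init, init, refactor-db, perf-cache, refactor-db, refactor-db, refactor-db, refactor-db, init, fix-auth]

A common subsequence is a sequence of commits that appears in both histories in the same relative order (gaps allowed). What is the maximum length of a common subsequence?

5

Match feat-api at main[1]=dev[2] → init at main[2]=dev[3] → init at main[3]=dev[4] → init at main[6]=dev[11] → fix-auth at main[7]=dev[12] — 5 commits in the same relative order in both. The LCS DP gives dp[14][12] = 5, so this is optimal.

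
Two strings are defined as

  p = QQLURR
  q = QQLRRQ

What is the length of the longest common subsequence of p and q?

5

Match Q (p #1, q #1) → Q (p #2, q #2) → L (p #3, q #3) → R (p #5, q #4) → R (p #6, q #5) — 5 characters in the same relative order in both. Since dp[6][6] = 5, nothing longer is possible.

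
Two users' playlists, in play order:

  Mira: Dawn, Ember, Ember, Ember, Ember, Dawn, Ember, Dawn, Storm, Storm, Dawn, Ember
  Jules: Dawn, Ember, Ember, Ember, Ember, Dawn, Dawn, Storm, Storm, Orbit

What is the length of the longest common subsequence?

Taking Dawn [1,1], Ember [2,2], Ember [3,3], Ember [4,4], Ember [5,5], Dawn [6,6], Dawn [8,7], Storm [9,8], Storm [10,9] gives a common subsequence of length 9. dp[12][10] = 9 confirms this is the maximum.

9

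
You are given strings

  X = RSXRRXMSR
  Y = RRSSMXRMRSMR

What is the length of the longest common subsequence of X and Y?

One common subsequence of length 7: R at X[1]=Y[2]; then S at X[2]=Y[4]; then X at X[3]=Y[6]; then R at X[4]=Y[7]; then R at X[5]=Y[9]; then M at X[7]=Y[11]; then R at X[9]=Y[12]. Since dp[9][12] = 7, nothing longer is possible.

7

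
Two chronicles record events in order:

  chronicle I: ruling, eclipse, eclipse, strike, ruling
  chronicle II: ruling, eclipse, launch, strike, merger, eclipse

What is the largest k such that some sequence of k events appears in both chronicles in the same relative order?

Match ruling at chronicle I[1]=chronicle II[1], eclipse at chronicle I[2]=chronicle II[2], eclipse at chronicle I[3]=chronicle II[6] — 3 events in the same relative order in both. dp[5][6] = 3 confirms this is the maximum.

3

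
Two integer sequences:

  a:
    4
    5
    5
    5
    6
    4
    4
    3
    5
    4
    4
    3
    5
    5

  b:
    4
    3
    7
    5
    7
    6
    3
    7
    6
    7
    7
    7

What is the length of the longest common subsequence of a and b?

Match 4 at a[1]=b[1], then 5 at a[2]=b[4], then 6 at a[5]=b[6], then 3 at a[8]=b[7] — 4 values in the same relative order in both. The LCS DP gives dp[14][12] = 4, so this is optimal.

4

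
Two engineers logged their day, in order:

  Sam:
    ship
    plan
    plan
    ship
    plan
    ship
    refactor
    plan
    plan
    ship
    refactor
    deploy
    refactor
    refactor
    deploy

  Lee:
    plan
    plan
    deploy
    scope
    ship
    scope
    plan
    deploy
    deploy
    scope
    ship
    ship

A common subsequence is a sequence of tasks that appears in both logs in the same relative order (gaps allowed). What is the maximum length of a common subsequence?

6

Taking plan (Sam #2, Lee #1), then plan (Sam #3, Lee #2), then ship (Sam #4, Lee #5), then plan (Sam #5, Lee #7), then ship (Sam #6, Lee #11), then ship (Sam #10, Lee #12) gives a common subsequence of length 6. The LCS DP gives dp[15][12] = 6, so this is optimal.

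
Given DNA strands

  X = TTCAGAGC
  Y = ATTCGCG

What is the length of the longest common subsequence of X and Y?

Pick T [1,2] → T [2,3] → C [3,4] → G [5,5] → G [7,7]; all 5 bases appear in both, in order. Since dp[8][7] = 5, nothing longer is possible.

5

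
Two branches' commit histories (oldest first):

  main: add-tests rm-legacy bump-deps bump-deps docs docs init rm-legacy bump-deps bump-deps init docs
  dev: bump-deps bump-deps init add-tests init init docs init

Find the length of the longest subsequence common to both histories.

One common subsequence of length 5: bump-deps (main #3, dev #1), then bump-deps (main #4, dev #2), then init (main #7, dev #5), then init (main #11, dev #6), then docs (main #12, dev #7), and the DP table's final entry dp[12][8] is also 5, so no common subsequence is longer.

5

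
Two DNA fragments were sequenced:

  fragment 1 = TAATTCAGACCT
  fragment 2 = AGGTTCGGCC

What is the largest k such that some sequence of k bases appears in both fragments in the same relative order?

7

Match A (fragment 1 #2, fragment 2 #1), then T (fragment 1 #4, fragment 2 #4), then T (fragment 1 #5, fragment 2 #5), then C (fragment 1 #6, fragment 2 #6), then G (fragment 1 #8, fragment 2 #8), then C (fragment 1 #10, fragment 2 #9), then C (fragment 1 #11, fragment 2 #10) — 7 bases in the same relative order in both, and the DP table's final entry dp[12][10] is also 7, so no common subsequence is longer.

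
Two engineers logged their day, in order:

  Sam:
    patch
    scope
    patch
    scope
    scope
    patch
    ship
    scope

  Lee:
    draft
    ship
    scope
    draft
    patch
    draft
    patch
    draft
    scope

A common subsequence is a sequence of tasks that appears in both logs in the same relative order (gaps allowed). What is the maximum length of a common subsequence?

Pick scope [2,3], then patch [3,5], then patch [6,7], then scope [8,9]; all 4 tasks appear in both, in order. Since dp[8][9] = 4, nothing longer is possible.

4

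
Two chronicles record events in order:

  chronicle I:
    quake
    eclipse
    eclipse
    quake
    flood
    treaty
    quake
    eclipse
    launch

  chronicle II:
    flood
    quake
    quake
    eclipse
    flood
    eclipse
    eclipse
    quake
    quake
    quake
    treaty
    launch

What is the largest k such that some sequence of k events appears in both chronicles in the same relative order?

Pick quake [1,3] → eclipse [2,6] → eclipse [3,7] → quake [4,10] → treaty [6,11] → launch [9,12]; all 6 events appear in both, in order, and the DP table's final entry dp[9][12] is also 6, so no common subsequence is longer.

6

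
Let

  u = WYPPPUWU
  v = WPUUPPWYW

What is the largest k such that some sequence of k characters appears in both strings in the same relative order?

5

Match W (u #1, v #1) → P (u #3, v #2) → P (u #4, v #5) → P (u #5, v #6) → W (u #7, v #9) — 5 characters in the same relative order in both. Since dp[8][9] = 5, nothing longer is possible.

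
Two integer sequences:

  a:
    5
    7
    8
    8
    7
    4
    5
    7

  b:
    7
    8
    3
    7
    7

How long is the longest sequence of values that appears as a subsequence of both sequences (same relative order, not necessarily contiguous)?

4

Let dp[i][j] be the LCS length of the first i values of a and the first j values of b. dp[i][j] = dp[i-1][j-1]+1 when the i-th and j-th values match, else max(dp[i-1][j], dp[i][j-1]).
    ·  7  8  3  7  7
 ·  0  0  0  0  0  0
 5  0  0  0  0  0  0
 7  0  1  1  1  1  1
 8  0  1  2  2  2  2
 8  0  1  2  2  2  2
 7  0  1  2  2  3  3
 4  0  1  2  2  3  3
 5  0  1  2  2  3  3
 7  0  1  2  2  3  4
dp[8][5] = 4. One LCS (by backtracking along matches): 7, 8, 7, 7.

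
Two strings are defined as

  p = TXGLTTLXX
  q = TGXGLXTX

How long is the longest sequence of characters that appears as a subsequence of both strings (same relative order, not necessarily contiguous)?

6

Let dp[i][j] be the LCS length of the first i characters of p and the first j characters of q. dp[i][j] = dp[i-1][j-1]+1 when the i-th and j-th characters match, else max(dp[i-1][j], dp[i][j-1]).
    ·  T  G  X  G  L  X  T  X
 ·  0  0  0  0  0  0  0  0  0
 T  0  1  1  1  1  1  1  1  1
 X  0  1  1  2  2  2  2  2  2
 G  0  1  2  2  3  3  3  3  3
 L  0  1  2  2  3  4  4  4  4
 T  0  1  2  2  3  4  4  5  5
 T  0  1  2  2  3  4  4  5  5
 L  0  1  2  2  3  4  4  5  5
 X  0  1  2  3  3  4  5  5  6
 X  0  1  2  3  3  4  5  5  6
dp[9][8] = 6. One LCS (by backtracking along matches): TXGLTX.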